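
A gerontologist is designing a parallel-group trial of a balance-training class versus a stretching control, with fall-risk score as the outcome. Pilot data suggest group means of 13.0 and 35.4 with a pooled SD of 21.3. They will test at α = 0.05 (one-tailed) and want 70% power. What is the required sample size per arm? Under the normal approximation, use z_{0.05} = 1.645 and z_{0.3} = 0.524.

Cohen's d = |M₁ − M₂| / SD_pooled = |13.0 − 35.4| / 21.3 = 22.4 / 21.3 = 1.052.
For two independent groups with equal n: n = 2·((z_{α} + z_β) / d)².
z_{α} + z_β = 1.645 + 0.524 = 2.169.
n = 2 × (2.169 / 1.052)² = 2 × 2.062² = 2 × 4.25 = 8.5.
Round up to the next whole participant.

n = 9 per group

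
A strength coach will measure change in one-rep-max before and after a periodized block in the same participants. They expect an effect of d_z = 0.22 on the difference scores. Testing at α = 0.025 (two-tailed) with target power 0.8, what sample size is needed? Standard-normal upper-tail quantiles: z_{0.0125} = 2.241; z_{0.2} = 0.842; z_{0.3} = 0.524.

n = 197 pairs

For a paired (one-sample on differences) test: n = ((z_{α/2} + z_β) / d)².
z_{α/2} + z_β = 2.241 + 0.842 = 3.083.
n = (3.083 / 0.22)² = 14.014² = 196.38.
Round up.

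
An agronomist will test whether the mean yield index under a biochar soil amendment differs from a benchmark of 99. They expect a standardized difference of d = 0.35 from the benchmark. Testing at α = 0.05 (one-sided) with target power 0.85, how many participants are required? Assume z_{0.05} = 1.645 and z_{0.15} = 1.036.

For a one-sample test: n = ((z_{α} + z_β) / d)².
z_{α} + z_β = 1.645 + 1.036 = 2.681.
n = (2.681 / 0.35)² = 7.660² = 58.68.
Round up.

n = 59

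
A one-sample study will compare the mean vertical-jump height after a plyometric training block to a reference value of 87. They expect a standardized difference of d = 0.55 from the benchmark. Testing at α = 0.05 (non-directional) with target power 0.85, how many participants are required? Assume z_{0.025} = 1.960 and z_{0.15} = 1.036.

n = 30

For a one-sample test: n = ((z_{α/2} + z_β) / d)².
z_{α/2} + z_β = 1.960 + 1.036 = 2.996.
n = (2.996 / 0.55)² = 5.447² = 29.67.
Round up.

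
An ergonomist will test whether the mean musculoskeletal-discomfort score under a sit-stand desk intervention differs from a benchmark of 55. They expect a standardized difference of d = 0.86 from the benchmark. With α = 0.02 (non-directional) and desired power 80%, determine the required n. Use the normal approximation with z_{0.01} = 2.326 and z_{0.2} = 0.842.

n = 14

For a one-sample test: n = ((z_{α/2} + z_β) / d)².
z_{α/2} + z_β = 2.326 + 0.842 = 3.168.
n = (3.168 / 0.86)² = 3.684² = 13.57.
Round up.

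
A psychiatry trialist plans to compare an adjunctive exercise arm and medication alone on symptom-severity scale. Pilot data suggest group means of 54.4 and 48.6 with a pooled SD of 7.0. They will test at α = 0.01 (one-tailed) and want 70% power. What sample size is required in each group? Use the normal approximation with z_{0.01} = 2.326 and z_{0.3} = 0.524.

n = 24 per group

Cohen's d = |M₁ − M₂| / SD_pooled = |54.4 − 48.6| / 7.0 = 5.8 / 7.0 = 0.829.
For two independent groups with equal n: n = 2·((z_{α} + z_β) / d)².
z_{α} + z_β = 2.326 + 0.524 = 2.850.
n = 2 × (2.850 / 0.829)² = 2 × 3.438² = 2 × 11.82 = 23.6.
Round up to the next whole participant.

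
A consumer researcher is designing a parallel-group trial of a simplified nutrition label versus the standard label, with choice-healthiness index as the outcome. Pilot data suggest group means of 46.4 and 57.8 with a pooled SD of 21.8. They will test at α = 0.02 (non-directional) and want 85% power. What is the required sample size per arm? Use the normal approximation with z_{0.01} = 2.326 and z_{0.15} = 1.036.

Cohen's d = |M₁ − M₂| / SD_pooled = |46.4 − 57.8| / 21.8 = 11.4 / 21.8 = 0.523.
For two independent groups with equal n: n = 2·((z_{α/2} + z_β) / d)².
z_{α/2} + z_β = 2.326 + 1.036 = 3.362.
n = 2 × (3.362 / 0.523)² = 2 × 6.428² = 2 × 41.32 = 82.6.
Round up to the next whole participant.

n = 83 per group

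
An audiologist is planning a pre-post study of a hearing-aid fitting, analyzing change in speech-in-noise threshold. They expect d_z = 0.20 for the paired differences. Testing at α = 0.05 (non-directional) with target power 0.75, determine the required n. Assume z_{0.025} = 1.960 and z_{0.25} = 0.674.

For a paired (one-sample on differences) test: n = ((z_{α/2} + z_β) / d)².
z_{α/2} + z_β = 1.960 + 0.674 = 2.634.
n = (2.634 / 0.20)² = 13.170² = 173.45.
Round up.

n = 174 pairs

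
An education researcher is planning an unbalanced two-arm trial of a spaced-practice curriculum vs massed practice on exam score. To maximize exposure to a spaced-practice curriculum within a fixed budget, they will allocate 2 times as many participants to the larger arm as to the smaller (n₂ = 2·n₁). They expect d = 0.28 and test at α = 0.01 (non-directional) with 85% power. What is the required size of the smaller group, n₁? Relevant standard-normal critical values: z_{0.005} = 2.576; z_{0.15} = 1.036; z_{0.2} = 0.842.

With allocation ratio k = n₂/n₁ = 2, Var(x̄₁−x̄₂) = σ²(1/n₁ + 1/(k·n₁)) = σ²·(k+1)/(k·n₁).
So n₁ = (1 + 1/k)·((z_{α/2} + z_β)/d)² = 1.500 × (3.612/0.28)².
n₁ = 1.500 × 166.41 = 249.6.
Round up: n₁ = 250, giving n₂ = 2 × 250 = 500.

n₁ = 250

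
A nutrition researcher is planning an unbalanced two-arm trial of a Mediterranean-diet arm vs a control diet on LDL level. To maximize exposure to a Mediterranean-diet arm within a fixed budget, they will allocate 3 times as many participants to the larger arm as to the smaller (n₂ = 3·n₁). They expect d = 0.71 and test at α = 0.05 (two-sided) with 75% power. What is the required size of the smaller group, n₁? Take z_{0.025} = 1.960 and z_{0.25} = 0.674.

With allocation ratio k = n₂/n₁ = 3, Var(x̄₁−x̄₂) = σ²(1/n₁ + 1/(k·n₁)) = σ²·(k+1)/(k·n₁).
So n₁ = (1 + 1/k)·((z_{α/2} + z_β)/d)² = 1.333 × (2.634/0.71)².
n₁ = 1.333 × 13.76 = 18.4.
Round up: n₁ = 19, giving n₂ = 3 × 19 = 57.

n₁ = 19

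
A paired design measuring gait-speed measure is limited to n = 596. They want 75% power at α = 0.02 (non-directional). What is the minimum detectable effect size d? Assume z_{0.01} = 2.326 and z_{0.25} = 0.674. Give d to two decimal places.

d_min ≈ 0.12

For a single sample (or paired design) of n = 596: d_min = (z_{α/2} + z_β)/√n.
z-sum = 2.326 + 0.674 = 3.000.
d_min = 3.000 / √596 = 3.000 / 24.413 = 0.123.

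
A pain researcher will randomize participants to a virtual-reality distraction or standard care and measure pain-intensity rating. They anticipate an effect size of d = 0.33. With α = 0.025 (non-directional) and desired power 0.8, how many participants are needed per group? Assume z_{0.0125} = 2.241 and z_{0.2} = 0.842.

For two independent groups with equal n: n = 2·((z_{α/2} + z_β) / d)².
z_{α/2} + z_β = 2.241 + 0.842 = 3.083.
n = 2 × (3.083 / 0.33)² = 2 × 9.342² = 2 × 87.28 = 174.6.
Round up to the next whole participant.

n = 175 per group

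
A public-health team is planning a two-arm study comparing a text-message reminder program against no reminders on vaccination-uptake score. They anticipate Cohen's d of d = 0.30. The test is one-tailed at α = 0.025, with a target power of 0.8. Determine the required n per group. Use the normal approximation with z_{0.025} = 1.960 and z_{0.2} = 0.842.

n = 175 per group

For two independent groups with equal n: n = 2·((z_{α} + z_β) / d)².
z_{α} + z_β = 1.960 + 0.842 = 2.802.
n = 2 × (2.802 / 0.30)² = 2 × 9.340² = 2 × 87.24 = 174.5.
Round up to the next whole participant.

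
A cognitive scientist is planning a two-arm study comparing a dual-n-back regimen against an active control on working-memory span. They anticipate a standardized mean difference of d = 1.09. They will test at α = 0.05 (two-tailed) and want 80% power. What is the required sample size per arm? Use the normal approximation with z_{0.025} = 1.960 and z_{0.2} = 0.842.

n = 14 per group

For two independent groups with equal n: n = 2·((z_{α/2} + z_β) / d)².
z_{α/2} + z_β = 1.960 + 0.842 = 2.802.
n = 2 × (2.802 / 1.09)² = 2 × 2.571² = 2 × 6.61 = 13.2.
Round up to the next whole participant.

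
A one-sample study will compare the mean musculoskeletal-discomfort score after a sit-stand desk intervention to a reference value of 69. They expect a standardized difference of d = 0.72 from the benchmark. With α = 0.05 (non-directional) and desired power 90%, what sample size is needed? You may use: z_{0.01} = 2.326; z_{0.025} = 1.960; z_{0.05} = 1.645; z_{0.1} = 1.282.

n = 21

For a one-sample test: n = ((z_{α/2} + z_β) / d)².
z_{α/2} + z_β = 1.960 + 1.282 = 3.242.
n = (3.242 / 0.72)² = 4.503² = 20.28.
Round up.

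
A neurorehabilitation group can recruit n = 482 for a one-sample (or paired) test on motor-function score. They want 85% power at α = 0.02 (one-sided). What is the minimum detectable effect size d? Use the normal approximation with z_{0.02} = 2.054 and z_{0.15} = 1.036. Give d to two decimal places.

For a single sample (or paired design) of n = 482: d_min = (z_{α} + z_β)/√n.
z-sum = 2.054 + 1.036 = 3.090.
d_min = 3.090 / √482 = 3.090 / 21.954 = 0.141.

d_min ≈ 0.14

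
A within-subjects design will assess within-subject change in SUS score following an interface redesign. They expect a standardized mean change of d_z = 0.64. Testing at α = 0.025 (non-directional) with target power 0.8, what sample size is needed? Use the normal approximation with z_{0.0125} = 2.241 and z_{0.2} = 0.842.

n = 24 pairs

For a paired (one-sample on differences) test: n = ((z_{α/2} + z_β) / d)².
z_{α/2} + z_β = 2.241 + 0.842 = 3.083.
n = (3.083 / 0.64)² = 4.817² = 23.21.
Round up.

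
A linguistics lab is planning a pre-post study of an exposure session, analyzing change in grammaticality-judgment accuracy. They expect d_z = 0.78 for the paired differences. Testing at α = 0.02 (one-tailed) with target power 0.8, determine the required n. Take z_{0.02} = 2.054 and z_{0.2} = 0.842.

n = 14 pairs

For a paired (one-sample on differences) test: n = ((z_{α} + z_β) / d)².
z_{α} + z_β = 2.054 + 0.842 = 2.896.
n = (2.896 / 0.78)² = 3.713² = 13.79.
Round up.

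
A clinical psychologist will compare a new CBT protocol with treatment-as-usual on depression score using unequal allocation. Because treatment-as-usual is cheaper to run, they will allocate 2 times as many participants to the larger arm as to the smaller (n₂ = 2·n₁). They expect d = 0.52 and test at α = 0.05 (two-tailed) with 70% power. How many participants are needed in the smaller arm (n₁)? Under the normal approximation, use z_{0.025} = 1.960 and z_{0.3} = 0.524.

n₁ = 35

With allocation ratio k = n₂/n₁ = 2, Var(x̄₁−x̄₂) = σ²(1/n₁ + 1/(k·n₁)) = σ²·(k+1)/(k·n₁).
So n₁ = (1 + 1/k)·((z_{α/2} + z_β)/d)² = 1.500 × (2.484/0.52)².
n₁ = 1.500 × 22.82 = 34.2.
Round up: n₁ = 35, giving n₂ = 2 × 35 = 70.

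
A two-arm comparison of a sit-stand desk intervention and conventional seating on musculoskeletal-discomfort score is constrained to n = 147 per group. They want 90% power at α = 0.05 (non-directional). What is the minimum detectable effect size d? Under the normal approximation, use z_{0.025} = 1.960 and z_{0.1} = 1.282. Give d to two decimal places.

d_min ≈ 0.38

For two independent groups of n = 147 each: d_min = (z_{α/2} + z_β)·√(2/n).
z-sum = 1.960 + 1.282 = 3.242.
d_min = 3.242 × √(2/147) = 3.242 × 0.1166 = 0.378.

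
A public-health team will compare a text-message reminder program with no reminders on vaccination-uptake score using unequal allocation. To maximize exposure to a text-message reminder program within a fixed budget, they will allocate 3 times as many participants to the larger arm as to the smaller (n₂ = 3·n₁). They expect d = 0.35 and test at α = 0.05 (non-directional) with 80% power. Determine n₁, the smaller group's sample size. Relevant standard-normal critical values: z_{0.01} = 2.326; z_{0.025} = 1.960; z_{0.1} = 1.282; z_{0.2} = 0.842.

n₁ = 86

With allocation ratio k = n₂/n₁ = 3, Var(x̄₁−x̄₂) = σ²(1/n₁ + 1/(k·n₁)) = σ²·(k+1)/(k·n₁).
So n₁ = (1 + 1/k)·((z_{α/2} + z_β)/d)² = 1.333 × (2.802/0.35)².
n₁ = 1.333 × 64.09 = 85.5.
Round up: n₁ = 86, giving n₂ = 3 × 86 = 258.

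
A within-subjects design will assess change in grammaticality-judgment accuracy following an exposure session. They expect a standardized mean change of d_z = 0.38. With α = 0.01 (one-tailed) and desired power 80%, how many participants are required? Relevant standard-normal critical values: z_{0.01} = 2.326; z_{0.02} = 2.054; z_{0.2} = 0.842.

n = 70 pairs

For a paired (one-sample on differences) test: n = ((z_{α} + z_β) / d)².
z_{α} + z_β = 2.326 + 0.842 = 3.168.
n = (3.168 / 0.38)² = 8.337² = 69.50.
Round up.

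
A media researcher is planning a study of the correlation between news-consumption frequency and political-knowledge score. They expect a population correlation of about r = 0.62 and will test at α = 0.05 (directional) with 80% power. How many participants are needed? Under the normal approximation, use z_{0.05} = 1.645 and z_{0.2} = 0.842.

n = 15

Fisher's z: C = ½·ln((1+r)/(1−r)) = ½·ln(4.2632) = 0.7250.
n = ((z_{α} + z_β)/C)² + 3.
(1.645 + 0.842) / 0.7250 = 2.487 / 0.7250 = 3.430.
n = 3.430² + 3 = 11.77 + 3 = 14.8.
Round up.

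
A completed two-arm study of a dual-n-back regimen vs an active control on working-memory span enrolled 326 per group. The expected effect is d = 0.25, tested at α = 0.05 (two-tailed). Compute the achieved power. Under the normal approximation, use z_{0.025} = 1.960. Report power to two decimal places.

power ≈ 0.89

For two equal groups, power = Φ(d·√(n/2) − z_{α/2}).
d·√(n/2) = 0.25 × √(326/2) = 0.25 × 12.767 = 3.192.
z_β = 3.192 − 1.960 = 1.232.
Power = Φ(1.232) = 0.891.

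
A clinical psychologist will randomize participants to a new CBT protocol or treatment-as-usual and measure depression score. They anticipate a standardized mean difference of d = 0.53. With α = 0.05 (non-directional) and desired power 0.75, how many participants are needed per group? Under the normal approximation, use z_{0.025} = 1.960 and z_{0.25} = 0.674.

For two independent groups with equal n: n = 2·((z_{α/2} + z_β) / d)².
z_{α/2} + z_β = 1.960 + 0.674 = 2.634.
n = 2 × (2.634 / 0.53)² = 2 × 4.970² = 2 × 24.70 = 49.4.
Round up to the next whole participant.

n = 50 per group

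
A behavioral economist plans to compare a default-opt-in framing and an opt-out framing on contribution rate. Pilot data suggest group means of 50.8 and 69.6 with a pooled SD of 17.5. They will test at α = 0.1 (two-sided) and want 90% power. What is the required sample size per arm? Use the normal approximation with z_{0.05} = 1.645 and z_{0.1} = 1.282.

Cohen's d = |M₁ − M₂| / SD_pooled = |50.8 − 69.6| / 17.5 = 18.8 / 17.5 = 1.074.
For two independent groups with equal n: n = 2·((z_{α/2} + z_β) / d)².
z_{α/2} + z_β = 1.645 + 1.282 = 2.927.
n = 2 × (2.927 / 1.074)² = 2 × 2.725² = 2 × 7.43 = 14.9.
Round up to the next whole participant.

n = 15 per group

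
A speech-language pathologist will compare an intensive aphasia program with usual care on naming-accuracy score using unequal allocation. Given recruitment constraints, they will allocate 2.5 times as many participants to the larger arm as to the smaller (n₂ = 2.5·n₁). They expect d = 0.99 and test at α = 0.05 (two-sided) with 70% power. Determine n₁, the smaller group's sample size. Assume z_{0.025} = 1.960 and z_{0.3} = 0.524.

n₁ = 9

With allocation ratio k = n₂/n₁ = 2.5, Var(x̄₁−x̄₂) = σ²(1/n₁ + 1/(k·n₁)) = σ²·(k+1)/(k·n₁).
So n₁ = (1 + 1/k)·((z_{α/2} + z_β)/d)² = 1.400 × (2.484/0.99)².
n₁ = 1.400 × 6.30 = 8.8.
Round up: n₁ = 9, giving n₂ = ⌈2.5 × 9⌉ = ⌈22.5⌉ = 23.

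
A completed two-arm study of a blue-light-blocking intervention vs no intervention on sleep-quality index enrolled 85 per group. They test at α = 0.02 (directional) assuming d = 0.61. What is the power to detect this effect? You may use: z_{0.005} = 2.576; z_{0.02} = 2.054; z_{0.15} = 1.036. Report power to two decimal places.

For two equal groups, power = Φ(d·√(n/2) − z_{α}).
d·√(n/2) = 0.61 × √(85/2) = 0.61 × 6.519 = 3.977.
z_β = 3.977 − 2.054 = 1.923.
Power = Φ(1.923) = 0.973.

power ≈ 0.97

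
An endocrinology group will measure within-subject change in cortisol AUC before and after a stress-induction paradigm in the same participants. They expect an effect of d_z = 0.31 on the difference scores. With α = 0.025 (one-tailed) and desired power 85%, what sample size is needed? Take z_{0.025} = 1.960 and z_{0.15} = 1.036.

For a paired (one-sample on differences) test: n = ((z_{α} + z_β) / d)².
z_{α} + z_β = 1.960 + 1.036 = 2.996.
n = (2.996 / 0.31)² = 9.665² = 93.40.
Round up.

n = 94 pairs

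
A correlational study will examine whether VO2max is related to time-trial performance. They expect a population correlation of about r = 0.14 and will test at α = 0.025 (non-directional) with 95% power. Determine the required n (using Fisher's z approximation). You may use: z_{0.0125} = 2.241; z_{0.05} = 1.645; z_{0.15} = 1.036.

n = 764

Fisher's z: C = ½·ln((1+r)/(1−r)) = ½·ln(1.3256) = 0.1409.
n = ((z_{α/2} + z_β)/C)² + 3.
(2.241 + 1.645) / 0.1409 = 3.886 / 0.1409 = 27.580.
n = 27.580² + 3 = 760.65 + 3 = 763.6.
Round up.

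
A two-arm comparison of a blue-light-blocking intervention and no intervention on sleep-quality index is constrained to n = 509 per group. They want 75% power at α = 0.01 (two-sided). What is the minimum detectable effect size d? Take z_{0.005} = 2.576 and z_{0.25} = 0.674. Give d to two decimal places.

d_min ≈ 0.20

For two independent groups of n = 509 each: d_min = (z_{α/2} + z_β)·√(2/n).
z-sum = 2.576 + 0.674 = 3.250.
d_min = 3.250 × √(2/509) = 3.250 × 0.0627 = 0.204.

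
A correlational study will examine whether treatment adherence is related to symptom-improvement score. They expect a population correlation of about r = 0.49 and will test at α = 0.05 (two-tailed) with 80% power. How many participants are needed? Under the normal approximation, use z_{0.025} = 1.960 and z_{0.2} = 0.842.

Fisher's z: C = ½·ln((1+r)/(1−r)) = ½·ln(2.9216) = 0.5361.
n = ((z_{α/2} + z_β)/C)² + 3.
(1.960 + 0.842) / 0.5361 = 2.802 / 0.5361 = 5.227.
n = 5.227² + 3 = 27.32 + 3 = 30.3.
Round up.

n = 31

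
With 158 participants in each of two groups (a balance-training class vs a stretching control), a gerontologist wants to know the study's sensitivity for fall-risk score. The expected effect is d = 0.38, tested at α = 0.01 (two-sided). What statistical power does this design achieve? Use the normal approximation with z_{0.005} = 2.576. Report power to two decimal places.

For two equal groups, power = Φ(d·√(n/2) − z_{α/2}).
d·√(n/2) = 0.38 × √(158/2) = 0.38 × 8.888 = 3.378.
z_β = 3.378 − 2.576 = 0.802.
Power = Φ(0.802) = 0.789.

power ≈ 0.79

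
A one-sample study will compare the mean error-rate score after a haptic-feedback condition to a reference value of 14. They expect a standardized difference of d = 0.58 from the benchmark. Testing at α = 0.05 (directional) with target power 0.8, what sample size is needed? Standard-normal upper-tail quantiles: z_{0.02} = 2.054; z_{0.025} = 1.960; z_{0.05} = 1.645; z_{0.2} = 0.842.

For a one-sample test: n = ((z_{α} + z_β) / d)².
z_{α} + z_β = 1.645 + 0.842 = 2.487.
n = (2.487 / 0.58)² = 4.288² = 18.39.
Round up.

n = 19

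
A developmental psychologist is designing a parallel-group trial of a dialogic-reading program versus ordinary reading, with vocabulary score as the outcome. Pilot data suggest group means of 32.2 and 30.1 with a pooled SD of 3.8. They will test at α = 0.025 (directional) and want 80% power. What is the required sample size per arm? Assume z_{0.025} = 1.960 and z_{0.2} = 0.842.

Cohen's d = |M₁ − M₂| / SD_pooled = |32.2 − 30.1| / 3.8 = 2.1 / 3.8 = 0.553.
For two independent groups with equal n: n = 2·((z_{α} + z_β) / d)².
z_{α} + z_β = 1.960 + 0.842 = 2.802.
n = 2 × (2.802 / 0.553)² = 2 × 5.067² = 2 × 25.67 = 51.3.
Round up to the next whole participant.

n = 52 per group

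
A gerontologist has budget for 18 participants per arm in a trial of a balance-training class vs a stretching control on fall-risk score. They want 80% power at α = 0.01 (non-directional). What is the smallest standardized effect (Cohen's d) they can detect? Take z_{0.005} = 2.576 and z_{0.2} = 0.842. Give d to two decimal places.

For two independent groups of n = 18 each: d_min = (z_{α/2} + z_β)·√(2/n).
z-sum = 2.576 + 0.842 = 3.418.
d_min = 3.418 × √(2/18) = 3.418 × 0.3333 = 1.139.

d_min ≈ 1.14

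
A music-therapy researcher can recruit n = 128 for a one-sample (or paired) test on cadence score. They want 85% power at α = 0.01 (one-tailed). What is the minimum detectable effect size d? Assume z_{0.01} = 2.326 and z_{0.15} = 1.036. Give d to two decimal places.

For a single sample (or paired design) of n = 128: d_min = (z_{α} + z_β)/√n.
z-sum = 2.326 + 1.036 = 3.362.
d_min = 3.362 / √128 = 3.362 / 11.314 = 0.297.

d_min ≈ 0.30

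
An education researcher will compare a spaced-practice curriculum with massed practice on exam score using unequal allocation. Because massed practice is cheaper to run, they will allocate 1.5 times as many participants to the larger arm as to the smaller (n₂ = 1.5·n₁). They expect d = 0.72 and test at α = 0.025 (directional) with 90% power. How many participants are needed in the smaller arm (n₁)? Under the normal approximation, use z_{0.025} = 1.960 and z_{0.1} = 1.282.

n₁ = 34

With allocation ratio k = n₂/n₁ = 1.5, Var(x̄₁−x̄₂) = σ²(1/n₁ + 1/(k·n₁)) = σ²·(k+1)/(k·n₁).
So n₁ = (1 + 1/k)·((z_{α} + z_β)/d)² = 1.667 × (3.242/0.72)².
n₁ = 1.667 × 20.28 = 33.8.
Round up: n₁ = 34, giving n₂ = 1.5 × 34 = 51.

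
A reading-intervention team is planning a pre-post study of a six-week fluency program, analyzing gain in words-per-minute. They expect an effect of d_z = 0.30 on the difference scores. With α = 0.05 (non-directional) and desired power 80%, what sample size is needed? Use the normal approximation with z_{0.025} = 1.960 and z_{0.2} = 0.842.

For a paired (one-sample on differences) test: n = ((z_{α/2} + z_β) / d)².
z_{α/2} + z_β = 1.960 + 0.842 = 2.802.
n = (2.802 / 0.30)² = 9.340² = 87.24.
Round up.

n = 88 pairs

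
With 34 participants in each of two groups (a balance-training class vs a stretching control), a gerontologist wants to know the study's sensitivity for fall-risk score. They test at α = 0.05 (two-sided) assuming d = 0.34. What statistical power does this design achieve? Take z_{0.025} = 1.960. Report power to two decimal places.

power ≈ 0.29

For two equal groups, power = Φ(d·√(n/2) − z_{α/2}).
d·√(n/2) = 0.34 × √(34/2) = 0.34 × 4.123 = 1.402.
z_β = 1.402 − 1.960 = -0.558.
Power = Φ(-0.558) = 0.288.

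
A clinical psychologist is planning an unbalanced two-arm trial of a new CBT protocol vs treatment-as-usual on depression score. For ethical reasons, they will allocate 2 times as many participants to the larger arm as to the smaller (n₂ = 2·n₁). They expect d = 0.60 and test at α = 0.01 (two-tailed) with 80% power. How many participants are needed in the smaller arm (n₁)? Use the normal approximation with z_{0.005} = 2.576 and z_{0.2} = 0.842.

n₁ = 49

With allocation ratio k = n₂/n₁ = 2, Var(x̄₁−x̄₂) = σ²(1/n₁ + 1/(k·n₁)) = σ²·(k+1)/(k·n₁).
So n₁ = (1 + 1/k)·((z_{α/2} + z_β)/d)² = 1.500 × (3.418/0.60)².
n₁ = 1.500 × 32.45 = 48.7.
Round up: n₁ = 49, giving n₂ = 2 × 49 = 98.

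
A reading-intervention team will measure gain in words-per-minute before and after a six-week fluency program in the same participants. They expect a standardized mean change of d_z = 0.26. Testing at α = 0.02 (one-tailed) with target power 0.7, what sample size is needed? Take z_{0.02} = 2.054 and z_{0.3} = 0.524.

For a paired (one-sample on differences) test: n = ((z_{α} + z_β) / d)².
z_{α} + z_β = 2.054 + 0.524 = 2.578.
n = (2.578 / 0.26)² = 9.915² = 98.31.
Round up.

n = 99 pairs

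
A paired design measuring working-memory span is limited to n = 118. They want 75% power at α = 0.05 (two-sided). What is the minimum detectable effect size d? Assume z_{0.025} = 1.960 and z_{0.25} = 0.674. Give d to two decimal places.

d_min ≈ 0.24

For a single sample (or paired design) of n = 118: d_min = (z_{α/2} + z_β)/√n.
z-sum = 1.960 + 0.674 = 2.634.
d_min = 2.634 / √118 = 2.634 / 10.863 = 0.242.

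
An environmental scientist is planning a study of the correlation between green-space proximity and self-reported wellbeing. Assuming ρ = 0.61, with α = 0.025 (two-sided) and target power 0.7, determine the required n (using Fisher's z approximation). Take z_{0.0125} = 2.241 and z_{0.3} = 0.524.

n = 19

Fisher's z: C = ½·ln((1+r)/(1−r)) = ½·ln(4.1282) = 0.7089.
n = ((z_{α/2} + z_β)/C)² + 3.
(2.241 + 0.524) / 0.7089 = 2.765 / 0.7089 = 3.900.
n = 3.900² + 3 = 15.21 + 3 = 18.2.
Round up.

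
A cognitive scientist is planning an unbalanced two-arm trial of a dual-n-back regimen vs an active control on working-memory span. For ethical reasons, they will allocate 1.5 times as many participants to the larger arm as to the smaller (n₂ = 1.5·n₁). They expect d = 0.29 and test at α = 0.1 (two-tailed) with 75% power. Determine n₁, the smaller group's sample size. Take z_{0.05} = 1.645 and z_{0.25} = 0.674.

With allocation ratio k = n₂/n₁ = 1.5, Var(x̄₁−x̄₂) = σ²(1/n₁ + 1/(k·n₁)) = σ²·(k+1)/(k·n₁).
So n₁ = (1 + 1/k)·((z_{α/2} + z_β)/d)² = 1.667 × (2.319/0.29)².
n₁ = 1.667 × 63.94 = 106.6.
Round up: n₁ = 107, giving n₂ = ⌈1.5 × 107⌉ = ⌈160.5⌉ = 161.

n₁ = 107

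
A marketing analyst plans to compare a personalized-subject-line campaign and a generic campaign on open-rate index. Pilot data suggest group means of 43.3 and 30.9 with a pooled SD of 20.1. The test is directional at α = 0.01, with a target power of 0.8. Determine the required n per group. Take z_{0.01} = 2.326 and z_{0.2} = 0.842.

n = 53 per group

Cohen's d = |M₁ − M₂| / SD_pooled = |43.3 − 30.9| / 20.1 = 12.4 / 20.1 = 0.617.
For two independent groups with equal n: n = 2·((z_{α} + z_β) / d)².
z_{α} + z_β = 2.326 + 0.842 = 3.168.
n = 2 × (3.168 / 0.617)² = 2 × 5.135² = 2 × 26.36 = 52.7.
Round up to the next whole participant.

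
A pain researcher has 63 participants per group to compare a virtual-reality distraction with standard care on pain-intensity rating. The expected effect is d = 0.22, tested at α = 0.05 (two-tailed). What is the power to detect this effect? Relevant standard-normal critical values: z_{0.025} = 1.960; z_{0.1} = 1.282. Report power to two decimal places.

For two equal groups, power = Φ(d·√(n/2) − z_{α/2}).
d·√(n/2) = 0.22 × √(63/2) = 0.22 × 5.612 = 1.235.
z_β = 1.235 − 1.960 = -0.725.
Power = Φ(-0.725) = 0.234.

power ≈ 0.23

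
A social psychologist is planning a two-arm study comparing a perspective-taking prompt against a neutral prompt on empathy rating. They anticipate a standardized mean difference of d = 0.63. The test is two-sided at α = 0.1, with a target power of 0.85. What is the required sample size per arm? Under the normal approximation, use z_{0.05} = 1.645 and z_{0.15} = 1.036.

For two independent groups with equal n: n = 2·((z_{α/2} + z_β) / d)².
z_{α/2} + z_β = 1.645 + 1.036 = 2.681.
n = 2 × (2.681 / 0.63)² = 2 × 4.256² = 2 × 18.11 = 36.2.
Round up to the next whole participant.

n = 37 per group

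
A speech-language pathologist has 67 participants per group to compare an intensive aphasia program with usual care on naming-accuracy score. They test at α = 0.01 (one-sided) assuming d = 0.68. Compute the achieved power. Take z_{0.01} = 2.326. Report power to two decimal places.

power ≈ 0.95

For two equal groups, power = Φ(d·√(n/2) − z_{α}).
d·√(n/2) = 0.68 × √(67/2) = 0.68 × 5.788 = 3.936.
z_β = 3.936 − 2.326 = 1.610.
Power = Φ(1.610) = 0.946.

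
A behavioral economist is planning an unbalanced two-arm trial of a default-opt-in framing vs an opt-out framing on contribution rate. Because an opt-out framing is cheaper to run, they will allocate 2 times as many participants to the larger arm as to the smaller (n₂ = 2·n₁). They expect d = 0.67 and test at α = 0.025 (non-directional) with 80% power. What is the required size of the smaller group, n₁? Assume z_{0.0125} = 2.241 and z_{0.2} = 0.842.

With allocation ratio k = n₂/n₁ = 2, Var(x̄₁−x̄₂) = σ²(1/n₁ + 1/(k·n₁)) = σ²·(k+1)/(k·n₁).
So n₁ = (1 + 1/k)·((z_{α/2} + z_β)/d)² = 1.500 × (3.083/0.67)².
n₁ = 1.500 × 21.17 = 31.8.
Round up: n₁ = 32, giving n₂ = 2 × 32 = 64.

n₁ = 32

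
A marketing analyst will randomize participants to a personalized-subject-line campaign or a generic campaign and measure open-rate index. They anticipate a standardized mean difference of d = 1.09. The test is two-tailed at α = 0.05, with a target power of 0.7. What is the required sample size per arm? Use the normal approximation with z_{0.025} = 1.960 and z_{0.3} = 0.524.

n = 11 per group

For two independent groups with equal n: n = 2·((z_{α/2} + z_β) / d)².
z_{α/2} + z_β = 1.960 + 0.524 = 2.484.
n = 2 × (2.484 / 1.09)² = 2 × 2.279² = 2 × 5.19 = 10.4.
Round up to the next whole participant.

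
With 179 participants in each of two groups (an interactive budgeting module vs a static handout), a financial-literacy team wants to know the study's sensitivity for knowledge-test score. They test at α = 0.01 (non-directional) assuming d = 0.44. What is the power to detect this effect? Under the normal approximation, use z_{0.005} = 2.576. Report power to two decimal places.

For two equal groups, power = Φ(d·√(n/2) − z_{α/2}).
d·√(n/2) = 0.44 × √(179/2) = 0.44 × 9.460 = 4.163.
z_β = 4.163 − 2.576 = 1.587.
Power = Φ(1.587) = 0.944.

power ≈ 0.94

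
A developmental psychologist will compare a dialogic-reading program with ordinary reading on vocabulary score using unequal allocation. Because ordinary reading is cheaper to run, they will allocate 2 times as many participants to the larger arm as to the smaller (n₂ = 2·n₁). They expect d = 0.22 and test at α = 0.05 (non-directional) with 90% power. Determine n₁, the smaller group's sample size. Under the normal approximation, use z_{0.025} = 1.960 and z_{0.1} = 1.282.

n₁ = 326

With allocation ratio k = n₂/n₁ = 2, Var(x̄₁−x̄₂) = σ²(1/n₁ + 1/(k·n₁)) = σ²·(k+1)/(k·n₁).
So n₁ = (1 + 1/k)·((z_{α/2} + z_β)/d)² = 1.500 × (3.242/0.22)².
n₁ = 1.500 × 217.16 = 325.7.
Round up: n₁ = 326, giving n₂ = 2 × 326 = 652.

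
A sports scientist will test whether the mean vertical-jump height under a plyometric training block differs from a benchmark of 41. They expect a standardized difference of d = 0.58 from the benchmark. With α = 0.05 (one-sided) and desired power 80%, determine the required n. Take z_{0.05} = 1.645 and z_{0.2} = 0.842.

For a one-sample test: n = ((z_{α} + z_β) / d)².
z_{α} + z_β = 1.645 + 0.842 = 2.487.
n = (2.487 / 0.58)² = 4.288² = 18.39.
Round up.

n = 19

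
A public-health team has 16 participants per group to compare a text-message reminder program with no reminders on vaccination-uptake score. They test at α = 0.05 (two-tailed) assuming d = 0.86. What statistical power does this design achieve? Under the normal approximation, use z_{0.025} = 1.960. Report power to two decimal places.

power ≈ 0.68

For two equal groups, power = Φ(d·√(n/2) − z_{α/2}).
d·√(n/2) = 0.86 × √(16/2) = 0.86 × 2.828 = 2.432.
z_β = 2.432 − 1.960 = 0.472.
Power = Φ(0.472) = 0.682.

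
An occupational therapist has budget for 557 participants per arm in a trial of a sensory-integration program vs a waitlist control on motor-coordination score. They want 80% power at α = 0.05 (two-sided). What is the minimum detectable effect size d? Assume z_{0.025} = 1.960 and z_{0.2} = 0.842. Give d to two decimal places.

For two independent groups of n = 557 each: d_min = (z_{α/2} + z_β)·√(2/n).
z-sum = 1.960 + 0.842 = 2.802.
d_min = 2.802 × √(2/557) = 2.802 × 0.0599 = 0.168.

d_min ≈ 0.17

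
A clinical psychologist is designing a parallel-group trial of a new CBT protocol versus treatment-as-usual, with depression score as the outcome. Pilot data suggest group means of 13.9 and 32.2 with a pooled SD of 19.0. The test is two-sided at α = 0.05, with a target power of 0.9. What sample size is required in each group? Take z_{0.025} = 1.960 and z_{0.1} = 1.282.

Cohen's d = |M₁ − M₂| / SD_pooled = |13.9 − 32.2| / 19.0 = 18.3 / 19.0 = 0.963.
For two independent groups with equal n: n = 2·((z_{α/2} + z_β) / d)².
z_{α/2} + z_β = 1.960 + 1.282 = 3.242.
n = 2 × (3.242 / 0.963)² = 2 × 3.367² = 2 × 11.33 = 22.7.
Round up to the next whole participant.

n = 23 per group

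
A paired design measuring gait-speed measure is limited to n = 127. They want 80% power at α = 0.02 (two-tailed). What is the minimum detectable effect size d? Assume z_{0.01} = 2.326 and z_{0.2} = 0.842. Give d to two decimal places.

For a single sample (or paired design) of n = 127: d_min = (z_{α/2} + z_β)/√n.
z-sum = 2.326 + 0.842 = 3.168.
d_min = 3.168 / √127 = 3.168 / 11.269 = 0.281.

d_min ≈ 0.28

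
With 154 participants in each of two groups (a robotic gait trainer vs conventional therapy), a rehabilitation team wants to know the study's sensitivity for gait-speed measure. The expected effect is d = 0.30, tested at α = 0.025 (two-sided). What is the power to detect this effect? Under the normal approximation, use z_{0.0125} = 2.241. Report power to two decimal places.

For two equal groups, power = Φ(d·√(n/2) − z_{α/2}).
d·√(n/2) = 0.30 × √(154/2) = 0.30 × 8.775 = 2.632.
z_β = 2.632 − 2.241 = 0.391.
Power = Φ(0.391) = 0.652.

power ≈ 0.65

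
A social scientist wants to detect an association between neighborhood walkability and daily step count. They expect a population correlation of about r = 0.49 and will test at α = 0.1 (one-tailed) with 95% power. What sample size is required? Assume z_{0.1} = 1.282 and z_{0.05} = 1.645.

Fisher's z: C = ½·ln((1+r)/(1−r)) = ½·ln(2.9216) = 0.5361.
n = ((z_{α} + z_β)/C)² + 3.
(1.282 + 1.645) / 0.5361 = 2.927 / 0.5361 = 5.460.
n = 5.460² + 3 = 29.81 + 3 = 32.8.
Round up.

n = 33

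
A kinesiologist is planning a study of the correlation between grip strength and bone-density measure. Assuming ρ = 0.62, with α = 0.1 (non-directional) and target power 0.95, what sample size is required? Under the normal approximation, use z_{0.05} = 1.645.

Fisher's z: C = ½·ln((1+r)/(1−r)) = ½·ln(4.2632) = 0.7250.
n = ((z_{α/2} + z_β)/C)² + 3.
(1.645 + 1.645) / 0.7250 = 3.290 / 0.7250 = 4.538.
n = 4.538² + 3 = 20.59 + 3 = 23.6.
Round up.

n = 24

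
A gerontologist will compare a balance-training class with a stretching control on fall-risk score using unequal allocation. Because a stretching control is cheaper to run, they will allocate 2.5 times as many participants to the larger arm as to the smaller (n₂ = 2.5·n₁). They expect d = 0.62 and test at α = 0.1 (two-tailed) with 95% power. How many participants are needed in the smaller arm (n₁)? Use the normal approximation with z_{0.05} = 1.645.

With allocation ratio k = n₂/n₁ = 2.5, Var(x̄₁−x̄₂) = σ²(1/n₁ + 1/(k·n₁)) = σ²·(k+1)/(k·n₁).
So n₁ = (1 + 1/k)·((z_{α/2} + z_β)/d)² = 1.400 × (3.290/0.62)².
n₁ = 1.400 × 28.16 = 39.4.
Round up: n₁ = 40, giving n₂ = 2.5 × 40 = 100.

n₁ = 40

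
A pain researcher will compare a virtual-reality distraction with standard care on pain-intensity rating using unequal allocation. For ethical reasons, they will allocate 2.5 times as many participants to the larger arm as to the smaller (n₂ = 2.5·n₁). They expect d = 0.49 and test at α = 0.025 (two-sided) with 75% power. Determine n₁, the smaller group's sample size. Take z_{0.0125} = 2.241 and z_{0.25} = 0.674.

n₁ = 50

With allocation ratio k = n₂/n₁ = 2.5, Var(x̄₁−x̄₂) = σ²(1/n₁ + 1/(k·n₁)) = σ²·(k+1)/(k·n₁).
So n₁ = (1 + 1/k)·((z_{α/2} + z_β)/d)² = 1.400 × (2.915/0.49)².
n₁ = 1.400 × 35.39 = 49.5.
Round up: n₁ = 50, giving n₂ = 2.5 × 50 = 125.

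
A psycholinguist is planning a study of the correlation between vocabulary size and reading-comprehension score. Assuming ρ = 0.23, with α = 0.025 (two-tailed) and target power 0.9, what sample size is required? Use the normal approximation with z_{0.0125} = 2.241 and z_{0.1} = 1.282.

n = 230

Fisher's z: C = ½·ln((1+r)/(1−r)) = ½·ln(1.5974) = 0.2342.
n = ((z_{α/2} + z_β)/C)² + 3.
(2.241 + 1.282) / 0.2342 = 3.523 / 0.2342 = 15.043.
n = 15.043² + 3 = 226.28 + 3 = 229.3.
Round up.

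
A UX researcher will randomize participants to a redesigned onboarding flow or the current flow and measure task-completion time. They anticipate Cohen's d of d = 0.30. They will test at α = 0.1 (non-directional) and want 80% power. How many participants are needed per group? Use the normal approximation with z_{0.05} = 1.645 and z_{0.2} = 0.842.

For two independent groups with equal n: n = 2·((z_{α/2} + z_β) / d)².
z_{α/2} + z_β = 1.645 + 0.842 = 2.487.
n = 2 × (2.487 / 0.30)² = 2 × 8.290² = 2 × 68.72 = 137.4.
Round up to the next whole participant.

n = 138 per group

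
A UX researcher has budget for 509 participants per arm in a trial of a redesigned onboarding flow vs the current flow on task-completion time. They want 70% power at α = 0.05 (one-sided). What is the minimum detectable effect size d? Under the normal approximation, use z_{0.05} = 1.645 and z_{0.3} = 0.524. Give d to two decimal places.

For two independent groups of n = 509 each: d_min = (z_{α} + z_β)·√(2/n).
z-sum = 1.645 + 0.524 = 2.169.
d_min = 2.169 × √(2/509) = 2.169 × 0.0627 = 0.136.

d_min ≈ 0.14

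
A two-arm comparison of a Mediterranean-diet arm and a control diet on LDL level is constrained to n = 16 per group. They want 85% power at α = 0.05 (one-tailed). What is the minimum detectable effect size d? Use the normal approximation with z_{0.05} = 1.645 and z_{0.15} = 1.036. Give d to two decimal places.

d_min ≈ 0.95

For two independent groups of n = 16 each: d_min = (z_{α} + z_β)·√(2/n).
z-sum = 1.645 + 1.036 = 2.681.
d_min = 2.681 × √(2/16) = 2.681 × 0.3536 = 0.948.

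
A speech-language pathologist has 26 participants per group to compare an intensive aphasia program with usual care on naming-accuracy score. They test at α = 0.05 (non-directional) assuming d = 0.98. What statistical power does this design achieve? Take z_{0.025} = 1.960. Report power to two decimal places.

power ≈ 0.94

For two equal groups, power = Φ(d·√(n/2) − z_{α/2}).
d·√(n/2) = 0.98 × √(26/2) = 0.98 × 3.606 = 3.533.
z_β = 3.533 − 1.960 = 1.573.
Power = Φ(1.573) = 0.942.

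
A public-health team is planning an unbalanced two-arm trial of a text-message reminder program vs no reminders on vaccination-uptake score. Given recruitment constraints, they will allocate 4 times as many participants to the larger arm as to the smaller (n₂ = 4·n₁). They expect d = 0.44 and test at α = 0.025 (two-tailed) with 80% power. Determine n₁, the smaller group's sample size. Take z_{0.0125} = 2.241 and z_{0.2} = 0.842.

With allocation ratio k = n₂/n₁ = 4, Var(x̄₁−x̄₂) = σ²(1/n₁ + 1/(k·n₁)) = σ²·(k+1)/(k·n₁).
So n₁ = (1 + 1/k)·((z_{α/2} + z_β)/d)² = 1.250 × (3.083/0.44)².
n₁ = 1.250 × 49.10 = 61.4.
Round up: n₁ = 62, giving n₂ = 4 × 62 = 248.

n₁ = 62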